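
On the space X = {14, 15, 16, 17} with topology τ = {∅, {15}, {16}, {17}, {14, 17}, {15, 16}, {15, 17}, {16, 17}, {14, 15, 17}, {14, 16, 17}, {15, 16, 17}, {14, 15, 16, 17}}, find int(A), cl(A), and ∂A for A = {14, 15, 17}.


int(A) = {14, 15, 17}, cl(A) = {14, 15, 17}, ∂A = ∅.

Closed sets in (X, τ) are complements of opens:
  closed(X, τ) = {∅, {14}, {15}, {16}, {14, 15}, {14, 16}, {14, 17}, {15, 16}, {14, 15, 16}, {14, 15, 17}, {14, 16, 17}, {14, 15, 16, 17}}.
int(A) = ⋃ {U ∈ τ : U ⊆ A}. Opens contained in A: ∅, {15}, {17}, {14, 17}, {15, 17}, {14, 15, 17}.
Taking the union of these: int(A) = {14, 15, 17}.
cl(A) = ⋂ {C closed : A ⊆ C}. Closed sets containing A: {14, 15, 17}, {14, 15, 16, 17}.
Intersecting these: cl(A) = {14, 15, 17}.
∂A = cl(A) ∖ int(A) = {14, 15, 17} ∖ {14, 15, 17} = ∅.


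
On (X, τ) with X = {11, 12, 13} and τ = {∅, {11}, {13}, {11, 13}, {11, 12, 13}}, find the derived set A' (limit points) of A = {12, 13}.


A' = {12}

For each x ∈ X, list the open sets U ∈ τ with x ∈ U, then check whether U ∩ (A ∖ {x}) ≠ ∅ for every such U.
  x = 11: open {11} ∋ x has {11} ∩ (A ∖ {11}) = ∅, so x is NOT a limit point.
  x = 12: opens ∋ x are {11, 12, 13}; each meets A ∖ {12}, so x IS a limit point.
  x = 13: open {13} ∋ x has {13} ∩ (A ∖ {13}) = ∅, so x is NOT a limit point.
Collecting: A' = {12}.


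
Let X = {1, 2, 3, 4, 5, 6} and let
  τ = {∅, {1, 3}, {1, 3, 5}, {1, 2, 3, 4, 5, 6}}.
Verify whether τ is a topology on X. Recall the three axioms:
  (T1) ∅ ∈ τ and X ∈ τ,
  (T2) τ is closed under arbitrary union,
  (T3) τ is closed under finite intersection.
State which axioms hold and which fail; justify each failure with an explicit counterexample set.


τ IS a topology on X.

Axiom (T1): ∅ ∈ τ? Yes; X ∈ τ? Yes.
Axiom (T2/T3): check pairwise unions and intersections of members of τ.
All pairwise intersections and unions checked — each lies in τ. Therefore τ satisfies (T1), (T2), (T3): it IS a topology on X.


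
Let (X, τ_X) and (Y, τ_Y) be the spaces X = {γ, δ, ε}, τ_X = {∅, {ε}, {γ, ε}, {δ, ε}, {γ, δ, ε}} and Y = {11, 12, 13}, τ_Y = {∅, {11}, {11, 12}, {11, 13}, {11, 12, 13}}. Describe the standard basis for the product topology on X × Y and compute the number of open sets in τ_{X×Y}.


Basis B = {∅ × ∅, {ε} × {11}, {γ, ε} × {11}, {δ, ε} × {11}, {ε} × {11, 12}, {ε} × {11, 13}, {γ, δ, ε} × {11}, {ε} × {11, 12, 13}, {γ, ε} × {11, 12}, {γ, ε} × {11, 13}, {δ, ε} × {11, 12}, {δ, ε} × {11, 13}, {γ, ε} × {11, 12, 13}, {γ, δ, ε} × {11, 12}, {γ, δ, ε} × {11, 13}, {δ, ε} × {11, 12, 13}, {γ, δ, ε} × {11, 12, 13}}; |τ_{X×Y}| = 48.

Enumerate products U × V with U ∈ τ_X, V ∈ τ_Y (deduplicated):
  ∅ × ∅ = {} (∅)
  {ε} × {11} = {(ε,11)}
  {γ, ε} × {11} = {(γ,11), (ε,11)}
  {δ, ε} × {11} = {(δ,11), (ε,11)}
  {ε} × {11, 12} = {(ε,11), (ε,12)}
  {ε} × {11, 13} = {(ε,11), (ε,13)}
  {γ, δ, ε} × {11} = {(γ,11), (δ,11), (ε,11)}
  {ε} × {11, 12, 13} = {(ε,11), (ε,12), (ε,13)}
  {γ, ε} × {11, 12} = {(γ,11), (γ,12), (ε,11), (ε,12)}
  {γ, ε} × {11, 13} = {(γ,11), (γ,13), (ε,11), (ε,13)}
  {δ, ε} × {11, 12} = {(δ,11), (δ,12), (ε,11), (ε,12)}
  {δ, ε} × {11, 13} = {(δ,11), (δ,13), (ε,11), (ε,13)}
  {γ, ε} × {11, 12, 13} = {(γ,11), (γ,12), (γ,13), (ε,11), (ε,12), (ε,13)}
  {γ, δ, ε} × {11, 12} = {(γ,11), (γ,12), (δ,11), (δ,12), (ε,11), (ε,12)}
  {γ, δ, ε} × {11, 13} = {(γ,11), (γ,13), (δ,11), (δ,13), (ε,11), (ε,13)}
  {δ, ε} × {11, 12, 13} = {(δ,11), (δ,12), (δ,13), (ε,11), (ε,12), (ε,13)}
  {γ, δ, ε} × {11, 12, 13} = {(γ,11), (γ,12), (γ,13), (δ,11), (δ,12), (δ,13), (ε,11), (ε,12), (ε,13)}
These 17 distinct sets form the basis B.
Close under arbitrary unions to get τ_{X×Y}; counting gives |τ_{X×Y}| = 48.


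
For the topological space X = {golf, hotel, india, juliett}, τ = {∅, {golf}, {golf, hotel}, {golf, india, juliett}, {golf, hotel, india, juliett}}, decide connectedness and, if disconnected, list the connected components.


(X, τ) is connected.

Find clopen sets (U ∈ τ with X ∖ U ∈ τ):
  U = ∅, X ∖ U = {golf, hotel, india, juliett} — both open, so U is clopen.
  U = {golf, hotel, india, juliett}, X ∖ U = ∅ — both open, so U is clopen.
Only trivial clopens (∅ and X) exist, so (X, τ) is connected.
Compute connected components by grouping points that agree on all clopens:
  component: {golf, hotel, india, juliett}


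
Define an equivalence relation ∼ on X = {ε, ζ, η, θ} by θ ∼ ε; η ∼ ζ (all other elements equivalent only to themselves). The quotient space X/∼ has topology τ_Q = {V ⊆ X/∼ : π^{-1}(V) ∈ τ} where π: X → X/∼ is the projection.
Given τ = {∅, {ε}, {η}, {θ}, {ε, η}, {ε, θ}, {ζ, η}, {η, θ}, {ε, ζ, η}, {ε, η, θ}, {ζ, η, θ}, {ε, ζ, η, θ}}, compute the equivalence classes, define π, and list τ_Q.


X/∼ = {[ε=θ], [ζ=η]}; |τ_Q| = 4.

Equivalence classes: [ε=θ], [ζ=η].
Quotient map π: X → X/∼ sends ε ↦ [ε=θ], ζ ↦ [ζ=η], η ↦ [ζ=η], θ ↦ [ε=θ].
For each subset V ⊆ X/∼, compute π^{-1}(V) ⊆ X and check whether π^{-1}(V) ∈ τ. V is open in τ_Q iff π^{-1}(V) ∈ τ.
  V = {}: π^{-1}(V) = ∅ ∈ τ ✓.
  V = {[ε=θ]}: π^{-1}(V) = {ε, θ} ∈ τ ✓.
  V = {[ζ=η]}: π^{-1}(V) = {ζ, η} ∈ τ ✓.
  V = {[ε=θ], [ζ=η]}: π^{-1}(V) = {ε, ζ, η, θ} ∈ τ ✓.
Open sets in the quotient: τ_Q = {{}, {[ε=θ]}, {[ζ=η]}, {[ε=θ], [ζ=η]}} (4 elements).


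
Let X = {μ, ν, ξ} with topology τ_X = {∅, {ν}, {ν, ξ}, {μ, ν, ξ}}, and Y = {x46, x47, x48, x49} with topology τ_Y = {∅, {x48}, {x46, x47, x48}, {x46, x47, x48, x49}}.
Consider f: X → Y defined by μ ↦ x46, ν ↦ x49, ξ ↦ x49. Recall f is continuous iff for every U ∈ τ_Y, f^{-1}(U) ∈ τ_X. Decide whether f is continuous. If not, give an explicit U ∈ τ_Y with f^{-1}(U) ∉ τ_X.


f is NOT continuous.

Compute f^{-1}(U) for each U ∈ τ_Y:
  U = ∅: f^{-1}(U) = ∅ ∈ τ_X ✓.
  U = {x48}: f^{-1}(U) = ∅ ∈ τ_X ✓.
  U = {x46, x47, x48}: f^{-1}(U) = {μ} ∉ τ_X ✗.
  U = {x46, x47, x48, x49}: f^{-1}(U) = {μ, ν, ξ} ∈ τ_X ✓.
Found U = {x46, x47, x48} with f^{-1}(U) = {μ} not in τ_X. Therefore f is NOT continuous.


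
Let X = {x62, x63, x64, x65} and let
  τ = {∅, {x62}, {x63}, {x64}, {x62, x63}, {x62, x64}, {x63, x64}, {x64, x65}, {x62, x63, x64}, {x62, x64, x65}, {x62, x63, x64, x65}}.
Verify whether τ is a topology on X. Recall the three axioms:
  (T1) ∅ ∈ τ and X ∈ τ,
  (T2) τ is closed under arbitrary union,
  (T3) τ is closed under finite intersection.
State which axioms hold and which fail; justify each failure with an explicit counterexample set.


τ is NOT a topology on X.

Axiom (T1): ∅ ∈ τ? Yes; X ∈ τ? Yes.
Axiom (T2/T3): check pairwise unions and intersections of members of τ.
Counterexample for (T2): {x63} ∪ {x64, x65} = {x63, x64, x65} ∉ τ. Therefore τ is NOT a topology.


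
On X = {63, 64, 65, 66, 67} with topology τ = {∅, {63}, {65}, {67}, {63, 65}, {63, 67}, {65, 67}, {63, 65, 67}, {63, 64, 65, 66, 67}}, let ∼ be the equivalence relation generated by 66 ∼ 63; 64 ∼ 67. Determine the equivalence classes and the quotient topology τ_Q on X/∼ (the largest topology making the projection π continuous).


X/∼ = {[63=66], [64=67], [65]}; |τ_Q| = 3.

Equivalence classes: [63=66], [64=67], [65].
Quotient map π: X → X/∼ sends 63 ↦ [63=66], 64 ↦ [64=67], 65 ↦ [65], 66 ↦ [63=66], 67 ↦ [64=67].
For each subset V ⊆ X/∼, compute π^{-1}(V) ⊆ X and check whether π^{-1}(V) ∈ τ. V is open in τ_Q iff π^{-1}(V) ∈ τ.
  V = {}: π^{-1}(V) = ∅ ∈ τ ✓.
  V = {[63=66]}: π^{-1}(V) = {63, 66} ∉ τ ✗.
  V = {[64=67]}: π^{-1}(V) = {64, 67} ∉ τ ✗.
  V = {[63=66], [64=67]}: π^{-1}(V) = {63, 64, 66, 67} ∉ τ ✗.
  V = {[65]}: π^{-1}(V) = {65} ∈ τ ✓.
  V = {[63=66], [65]}: π^{-1}(V) = {63, 65, 66} ∉ τ ✗.
  V = {[64=67], [65]}: π^{-1}(V) = {64, 65, 67} ∉ τ ✗.
  V = {[63=66], [64=67], [65]}: π^{-1}(V) = {63, 64, 65, 66, 67} ∈ τ ✓.
Open sets in the quotient: τ_Q = {{}, {[65]}, {[63=66], [64=67], [65]}} (3 elements).


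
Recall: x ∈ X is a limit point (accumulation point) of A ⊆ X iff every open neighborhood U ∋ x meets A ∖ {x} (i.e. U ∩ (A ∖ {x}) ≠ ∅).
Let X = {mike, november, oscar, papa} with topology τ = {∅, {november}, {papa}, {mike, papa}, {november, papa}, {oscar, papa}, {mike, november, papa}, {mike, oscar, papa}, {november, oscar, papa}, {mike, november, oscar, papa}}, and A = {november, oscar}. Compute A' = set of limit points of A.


A' = ∅

For each x ∈ X, list the open sets U ∈ τ with x ∈ U, then check whether U ∩ (A ∖ {x}) ≠ ∅ for every such U.
  x = mike: open {mike, papa} ∋ x has {mike, papa} ∩ (A ∖ {mike}) = ∅, so x is NOT a limit point.
  x = november: open {november} ∋ x has {november} ∩ (A ∖ {november}) = ∅, so x is NOT a limit point.
  x = oscar: open {oscar, papa} ∋ x has {oscar, papa} ∩ (A ∖ {oscar}) = ∅, so x is NOT a limit point.
  x = papa: open {papa} ∋ x has {papa} ∩ (A ∖ {papa}) = ∅, so x is NOT a limit point.
Collecting: A' = ∅.


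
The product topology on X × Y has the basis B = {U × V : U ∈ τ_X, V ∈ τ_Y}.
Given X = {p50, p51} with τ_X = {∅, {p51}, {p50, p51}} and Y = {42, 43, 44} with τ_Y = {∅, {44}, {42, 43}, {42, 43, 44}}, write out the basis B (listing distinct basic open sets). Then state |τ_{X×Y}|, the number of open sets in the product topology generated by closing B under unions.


Basis B = {∅ × ∅, {p51} × {44}, {p50, p51} × {44}, {p51} × {42, 43}, {p51} × {42, 43, 44}, {p50, p51} × {42, 43}, {p50, p51} × {42, 43, 44}}; |τ_{X×Y}| = 9.

Enumerate products U × V with U ∈ τ_X, V ∈ τ_Y (deduplicated):
  ∅ × ∅ = {} (∅)
  {p51} × {44} = {(p51,44)}
  {p50, p51} × {44} = {(p50,44), (p51,44)}
  {p51} × {42, 43} = {(p51,42), (p51,43)}
  {p51} × {42, 43, 44} = {(p51,42), (p51,43), (p51,44)}
  {p50, p51} × {42, 43} = {(p50,42), (p50,43), (p51,42), (p51,43)}
  {p50, p51} × {42, 43, 44} = {(p50,42), (p50,43), (p50,44), (p51,42), (p51,43), (p51,44)}
These 7 distinct sets form the basis B.
Close under arbitrary unions to get τ_{X×Y}; counting gives |τ_{X×Y}| = 9.


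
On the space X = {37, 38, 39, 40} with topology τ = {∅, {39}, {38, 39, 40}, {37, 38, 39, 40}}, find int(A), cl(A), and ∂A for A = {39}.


int(A) = {39}, cl(A) = {37, 38, 39, 40}, ∂A = {37, 38, 40}.

Closed sets in (X, τ) are complements of opens:
  closed(X, τ) = {∅, {37}, {37, 38, 40}, {37, 38, 39, 40}}.
int(A) = ⋃ {U ∈ τ : U ⊆ A}. Opens contained in A: ∅, {39}.
Taking the union of these: int(A) = {39}.
cl(A) = ⋂ {C closed : A ⊆ C}. Closed sets containing A: {37, 38, 39, 40}.
Intersecting these: cl(A) = {37, 38, 39, 40}.
∂A = cl(A) ∖ int(A) = {37, 38, 39, 40} ∖ {39} = {37, 38, 40}.


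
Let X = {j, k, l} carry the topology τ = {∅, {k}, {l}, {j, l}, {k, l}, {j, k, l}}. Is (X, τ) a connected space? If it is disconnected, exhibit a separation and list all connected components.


(X, τ) is disconnected; components = [{k}, {j, l}].

Find clopen sets (U ∈ τ with X ∖ U ∈ τ):
  U = ∅, X ∖ U = {j, k, l} — both open, so U is clopen.
  U = {k}, X ∖ U = {j, l} — both open, so U is clopen.
  U = {j, l}, X ∖ U = {k} — both open, so U is clopen.
  U = {j, k, l}, X ∖ U = ∅ — both open, so U is clopen.
Nontrivial clopen(s) exist: e.g. {j, l}. So (X, τ) is disconnected.
Compute connected components by grouping points that agree on all clopens:
  component: {k}
  component: {j, l}


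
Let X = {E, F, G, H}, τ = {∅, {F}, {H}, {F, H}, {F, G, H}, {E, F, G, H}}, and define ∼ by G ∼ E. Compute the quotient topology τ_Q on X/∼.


X/∼ = {[E=G], [F], [H]}; |τ_Q| = 5.

Equivalence classes: [E=G], [F], [H].
Quotient map π: X → X/∼ sends E ↦ [E=G], F ↦ [F], G ↦ [E=G], H ↦ [H].
For each subset V ⊆ X/∼, compute π^{-1}(V) ⊆ X and check whether π^{-1}(V) ∈ τ. V is open in τ_Q iff π^{-1}(V) ∈ τ.
  V = {}: π^{-1}(V) = ∅ ∈ τ ✓.
  V = {[E=G]}: π^{-1}(V) = {E, G} ∉ τ ✗.
  V = {[F]}: π^{-1}(V) = {F} ∈ τ ✓.
  V = {[E=G], [F]}: π^{-1}(V) = {E, F, G} ∉ τ ✗.
  V = {[H]}: π^{-1}(V) = {H} ∈ τ ✓.
  V = {[E=G], [H]}: π^{-1}(V) = {E, G, H} ∉ τ ✗.
  V = {[F], [H]}: π^{-1}(V) = {F, H} ∈ τ ✓.
  V = {[E=G], [F], [H]}: π^{-1}(V) = {E, F, G, H} ∈ τ ✓.
Open sets in the quotient: τ_Q = {{}, {[F]}, {[H]}, {[F], [H]}, {[E=G], [F], [H]}} (5 elements).


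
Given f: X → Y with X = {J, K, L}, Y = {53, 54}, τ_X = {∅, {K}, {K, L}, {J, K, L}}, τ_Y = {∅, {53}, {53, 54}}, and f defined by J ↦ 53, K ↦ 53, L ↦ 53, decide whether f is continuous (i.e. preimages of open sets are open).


f IS continuous.

Compute f^{-1}(U) for each U ∈ τ_Y:
  U = ∅: f^{-1}(U) = ∅ ∈ τ_X ✓.
  U = {53}: f^{-1}(U) = {J, K, L} ∈ τ_X ✓.
  U = {53, 54}: f^{-1}(U) = {J, K, L} ∈ τ_X ✓.
Every preimage lies in τ_X, so f IS continuous.


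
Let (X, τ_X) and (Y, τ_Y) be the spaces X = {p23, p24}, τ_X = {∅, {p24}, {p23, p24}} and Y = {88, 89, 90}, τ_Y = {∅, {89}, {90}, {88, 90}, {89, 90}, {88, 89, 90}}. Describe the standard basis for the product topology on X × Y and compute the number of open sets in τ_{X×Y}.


Basis B = {∅ × ∅, {p24} × {89}, {p24} × {90}, {p23, p24} × {89}, {p23, p24} × {90}, {p24} × {88, 90}, {p24} × {89, 90}, {p24} × {88, 89, 90}, {p23, p24} × {88, 90}, {p23, p24} × {89, 90}, {p23, p24} × {88, 89, 90}}; |τ_{X×Y}| = 18.

Enumerate products U × V with U ∈ τ_X, V ∈ τ_Y (deduplicated):
  ∅ × ∅ = {} (∅)
  {p24} × {89} = {(p24,89)}
  {p24} × {90} = {(p24,90)}
  {p23, p24} × {89} = {(p23,89), (p24,89)}
  {p23, p24} × {90} = {(p23,90), (p24,90)}
  {p24} × {88, 90} = {(p24,88), (p24,90)}
  {p24} × {89, 90} = {(p24,89), (p24,90)}
  {p24} × {88, 89, 90} = {(p24,88), (p24,89), (p24,90)}
  {p23, p24} × {88, 90} = {(p23,88), (p23,90), (p24,88), (p24,90)}
  {p23, p24} × {89, 90} = {(p23,89), (p23,90), (p24,89), (p24,90)}
  {p23, p24} × {88, 89, 90} = {(p23,88), (p23,89), (p23,90), (p24,88), (p24,89), (p24,90)}
These 11 distinct sets form the basis B.
Close under arbitrary unions to get τ_{X×Y}; counting gives |τ_{X×Y}| = 18.


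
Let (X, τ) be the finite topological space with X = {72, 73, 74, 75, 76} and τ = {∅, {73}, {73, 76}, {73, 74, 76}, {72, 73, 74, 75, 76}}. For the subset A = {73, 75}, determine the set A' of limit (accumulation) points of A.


A' = {72, 74, 75, 76}

For each x ∈ X, list the open sets U ∈ τ with x ∈ U, then check whether U ∩ (A ∖ {x}) ≠ ∅ for every such U.
  x = 72: opens ∋ x are {72, 73, 74, 75, 76}; each meets A ∖ {72}, so x IS a limit point.
  x = 73: open {73} ∋ x has {73} ∩ (A ∖ {73}) = ∅, so x is NOT a limit point.
  x = 74: opens ∋ x are {73, 74, 76}, {72, 73, 74, 75, 76}; each meets A ∖ {74}, so x IS a limit point.
  x = 75: opens ∋ x are {72, 73, 74, 75, 76}; each meets A ∖ {75}, so x IS a limit point.
  x = 76: opens ∋ x are {73, 76}, {73, 74, 76}, {72, 73, 74, 75, 76}; each meets A ∖ {76}, so x IS a limit point.
Collecting: A' = {72, 74, 75, 76}.


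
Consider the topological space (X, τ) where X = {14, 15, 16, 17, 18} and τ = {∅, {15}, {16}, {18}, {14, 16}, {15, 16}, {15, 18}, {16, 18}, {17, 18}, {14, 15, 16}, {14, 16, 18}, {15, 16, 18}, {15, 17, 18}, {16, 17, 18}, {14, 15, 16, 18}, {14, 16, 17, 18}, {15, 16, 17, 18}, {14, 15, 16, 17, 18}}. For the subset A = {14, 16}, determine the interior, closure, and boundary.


int(A) = {14, 16}, cl(A) = {14, 16}, ∂A = ∅.

Closed sets in (X, τ) are complements of opens:
  closed(X, τ) = {∅, {14}, {15}, {17}, {14, 15}, {14, 16}, {14, 17}, {15, 17}, {17, 18}, {14, 15, 16}, {14, 15, 17}, {14, 16, 17}, {14, 17, 18}, {15, 17, 18}, {14, 15, 16, 17}, {14, 15, 17, 18}, {14, 16, 17, 18}, {14, 15, 16, 17, 18}}.
int(A) = ⋃ {U ∈ τ : U ⊆ A}. Opens contained in A: ∅, {16}, {14, 16}.
Taking the union of these: int(A) = {14, 16}.
cl(A) = ⋂ {C closed : A ⊆ C}. Closed sets containing A: {14, 16}, {14, 15, 16}, {14, 16, 17}, {14, 15, 16, 17}, {14, 16, 17, 18}, {14, 15, 16, 17, 18}.
Intersecting these: cl(A) = {14, 16}.
∂A = cl(A) ∖ int(A) = {14, 16} ∖ {14, 16} = ∅.


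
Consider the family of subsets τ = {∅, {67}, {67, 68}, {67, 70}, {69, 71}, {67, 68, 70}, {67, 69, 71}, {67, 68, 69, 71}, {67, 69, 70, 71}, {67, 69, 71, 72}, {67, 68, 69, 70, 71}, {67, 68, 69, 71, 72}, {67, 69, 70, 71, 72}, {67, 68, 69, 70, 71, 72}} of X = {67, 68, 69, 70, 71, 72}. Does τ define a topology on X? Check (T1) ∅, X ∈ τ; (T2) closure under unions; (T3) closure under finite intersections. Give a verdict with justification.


τ IS a topology on X.

Axiom (T1): ∅ ∈ τ? Yes; X ∈ τ? Yes.
Axiom (T2/T3): check pairwise unions and intersections of members of τ.
All pairwise intersections and unions checked — each lies in τ. Therefore τ satisfies (T1), (T2), (T3): it IS a topology on X.


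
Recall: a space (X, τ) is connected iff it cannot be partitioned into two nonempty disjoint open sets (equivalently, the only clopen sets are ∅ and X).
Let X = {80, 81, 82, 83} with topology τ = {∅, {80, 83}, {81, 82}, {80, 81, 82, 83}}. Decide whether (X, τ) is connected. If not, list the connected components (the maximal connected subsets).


(X, τ) is disconnected; components = [{80, 83}, {81, 82}].

Find clopen sets (U ∈ τ with X ∖ U ∈ τ):
  U = ∅, X ∖ U = {80, 81, 82, 83} — both open, so U is clopen.
  U = {80, 83}, X ∖ U = {81, 82} — both open, so U is clopen.
  U = {81, 82}, X ∖ U = {80, 83} — both open, so U is clopen.
  U = {80, 81, 82, 83}, X ∖ U = ∅ — both open, so U is clopen.
Nontrivial clopen(s) exist: e.g. {81, 82}. So (X, τ) is disconnected.
Compute connected components by grouping points that agree on all clopens:
  component: {80, 83}
  component: {81, 82}


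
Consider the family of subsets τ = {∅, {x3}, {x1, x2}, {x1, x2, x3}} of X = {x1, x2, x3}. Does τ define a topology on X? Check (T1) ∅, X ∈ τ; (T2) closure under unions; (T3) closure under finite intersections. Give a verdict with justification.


τ IS a topology on X.

Axiom (T1): ∅ ∈ τ? Yes; X ∈ τ? Yes.
Axiom (T2/T3): check pairwise unions and intersections of members of τ.
All pairwise intersections and unions checked — each lies in τ. Therefore τ satisfies (T1), (T2), (T3): it IS a topology on X.


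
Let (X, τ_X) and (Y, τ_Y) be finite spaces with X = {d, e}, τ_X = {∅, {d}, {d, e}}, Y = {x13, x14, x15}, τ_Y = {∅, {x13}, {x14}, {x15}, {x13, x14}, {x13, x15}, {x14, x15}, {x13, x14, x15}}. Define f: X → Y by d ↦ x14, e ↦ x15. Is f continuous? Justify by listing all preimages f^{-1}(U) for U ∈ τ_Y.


f is NOT continuous.

Compute f^{-1}(U) for each U ∈ τ_Y:
  U = ∅: f^{-1}(U) = ∅ ∈ τ_X ✓.
  U = {x13}: f^{-1}(U) = ∅ ∈ τ_X ✓.
  U = {x14}: f^{-1}(U) = {d} ∈ τ_X ✓.
  U = {x15}: f^{-1}(U) = {e} ∉ τ_X ✗.
  U = {x13, x14}: f^{-1}(U) = {d} ∈ τ_X ✓.
  U = {x13, x15}: f^{-1}(U) = {e} ∉ τ_X ✗.
  U = {x14, x15}: f^{-1}(U) = {d, e} ∈ τ_X ✓.
  U = {x13, x14, x15}: f^{-1}(U) = {d, e} ∈ τ_X ✓.
Found U = {x15} with f^{-1}(U) = {e} not in τ_X. Therefore f is NOT continuous.


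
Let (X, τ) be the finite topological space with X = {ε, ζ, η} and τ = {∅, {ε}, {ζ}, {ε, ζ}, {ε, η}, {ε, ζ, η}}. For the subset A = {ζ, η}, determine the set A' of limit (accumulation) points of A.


A' = ∅

For each x ∈ X, list the open sets U ∈ τ with x ∈ U, then check whether U ∩ (A ∖ {x}) ≠ ∅ for every such U.
  x = ε: open {ε} ∋ x has {ε} ∩ (A ∖ {ε}) = ∅, so x is NOT a limit point.
  x = ζ: open {ζ} ∋ x has {ζ} ∩ (A ∖ {ζ}) = ∅, so x is NOT a limit point.
  x = η: open {ε, η} ∋ x has {ε, η} ∩ (A ∖ {η}) = ∅, so x is NOT a limit point.
Collecting: A' = ∅.


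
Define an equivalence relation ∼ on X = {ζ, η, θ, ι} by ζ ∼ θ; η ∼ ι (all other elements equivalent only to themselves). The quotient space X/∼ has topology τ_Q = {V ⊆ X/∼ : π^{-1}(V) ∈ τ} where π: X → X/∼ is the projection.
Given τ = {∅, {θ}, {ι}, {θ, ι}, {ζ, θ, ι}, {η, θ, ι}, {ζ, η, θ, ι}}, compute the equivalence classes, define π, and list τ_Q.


X/∼ = {[ζ=θ], [η=ι]}; |τ_Q| = 2.

Equivalence classes: [ζ=θ], [η=ι].
Quotient map π: X → X/∼ sends ζ ↦ [ζ=θ], η ↦ [η=ι], θ ↦ [ζ=θ], ι ↦ [η=ι].
For each subset V ⊆ X/∼, compute π^{-1}(V) ⊆ X and check whether π^{-1}(V) ∈ τ. V is open in τ_Q iff π^{-1}(V) ∈ τ.
  V = {}: π^{-1}(V) = ∅ ∈ τ ✓.
  V = {[ζ=θ]}: π^{-1}(V) = {ζ, θ} ∉ τ ✗.
  V = {[η=ι]}: π^{-1}(V) = {η, ι} ∉ τ ✗.
  V = {[ζ=θ], [η=ι]}: π^{-1}(V) = {ζ, η, θ, ι} ∈ τ ✓.
Open sets in the quotient: τ_Q = {{}, {[ζ=θ], [η=ι]}} (2 elements).


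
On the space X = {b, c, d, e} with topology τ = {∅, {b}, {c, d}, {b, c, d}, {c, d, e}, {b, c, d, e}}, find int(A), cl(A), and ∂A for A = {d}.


int(A) = ∅, cl(A) = {c, d, e}, ∂A = {c, d, e}.

Closed sets in (X, τ) are complements of opens:
  closed(X, τ) = {∅, {b}, {e}, {b, e}, {c, d, e}, {b, c, d, e}}.
int(A) = ⋃ {U ∈ τ : U ⊆ A}. Opens contained in A: ∅.
Taking the union of these: int(A) = ∅.
cl(A) = ⋂ {C closed : A ⊆ C}. Closed sets containing A: {c, d, e}, {b, c, d, e}.
Intersecting these: cl(A) = {c, d, e}.
∂A = cl(A) ∖ int(A) = {c, d, e} ∖ ∅ = {c, d, e}.


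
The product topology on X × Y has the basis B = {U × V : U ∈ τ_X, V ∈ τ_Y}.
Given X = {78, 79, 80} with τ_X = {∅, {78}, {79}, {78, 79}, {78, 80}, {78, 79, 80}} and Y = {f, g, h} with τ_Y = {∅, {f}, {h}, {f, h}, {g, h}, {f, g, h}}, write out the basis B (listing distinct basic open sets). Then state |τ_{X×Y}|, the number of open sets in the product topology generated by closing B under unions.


Basis B = {∅ × ∅, {78} × {f}, {78} × {h}, {79} × {f}, {79} × {h}, {78} × {f, h}, {78, 79} × {f}, {78, 80} × {f}, {78} × {g, h}, {78, 79} × {h}, {78, 80} × {h}, {79} × {f, h}, {79} × {g, h}, {78} × {f, g, h}, {78, 79, 80} × {f}, {78, 79, 80} × {h}, {79} × {f, g, h}, {78, 79} × {f, h}, {78, 80} × {f, h}, {78, 79} × {g, h}, {78, 80} × {g, h}, {78, 79} × {f, g, h}, {78, 80} × {f, g, h}, {78, 79, 80} × {f, h}, {78, 79, 80} × {g, h}, {78, 79, 80} × {f, g, h}}; |τ_{X×Y}| = 108.

Enumerate products U × V with U ∈ τ_X, V ∈ τ_Y (deduplicated):
  ∅ × ∅ = {} (∅)
  {78} × {f} = {(78,f)}
  {78} × {h} = {(78,h)}
  {79} × {f} = {(79,f)}
  {79} × {h} = {(79,h)}
  {78} × {f, h} = {(78,f), (78,h)}
  {78, 79} × {f} = {(78,f), (79,f)}
  {78, 80} × {f} = {(78,f), (80,f)}
  {78} × {g, h} = {(78,g), (78,h)}
  {78, 79} × {h} = {(78,h), (79,h)}
  {78, 80} × {h} = {(78,h), (80,h)}
  {79} × {f, h} = {(79,f), (79,h)}
  {79} × {g, h} = {(79,g), (79,h)}
  {78} × {f, g, h} = {(78,f), (78,g), (78,h)}
  {78, 79, 80} × {f} = {(78,f), (79,f), (80,f)}
  {78, 79, 80} × {h} = {(78,h), (79,h), (80,h)}
  {79} × {f, g, h} = {(79,f), (79,g), (79,h)}
  {78, 79} × {f, h} = {(78,f), (78,h), (79,f), (79,h)}
  {78, 80} × {f, h} = {(78,f), (78,h), (80,f), (80,h)}
  {78, 79} × {g, h} = {(78,g), (78,h), (79,g), (79,h)}
  {78, 80} × {g, h} = {(78,g), (78,h), (80,g), (80,h)}
  {78, 79} × {f, g, h} = {(78,f), (78,g), (78,h), (79,f), (79,g), (79,h)}
  {78, 80} × {f, g, h} = {(78,f), (78,g), (78,h), (80,f), (80,g), (80,h)}
  {78, 79, 80} × {f, h} = {(78,f), (78,h), (79,f), (79,h), (80,f), (80,h)}
  {78, 79, 80} × {g, h} = {(78,g), (78,h), (79,g), (79,h), (80,g), (80,h)}
  {78, 79, 80} × {f, g, h} = {(78,f), (78,g), (78,h), (79,f), (79,g), (79,h), (80,f), (80,g), (80,h)}
These 26 distinct sets form the basis B.
Close under arbitrary unions to get τ_{X×Y}; counting gives |τ_{X×Y}| = 108.


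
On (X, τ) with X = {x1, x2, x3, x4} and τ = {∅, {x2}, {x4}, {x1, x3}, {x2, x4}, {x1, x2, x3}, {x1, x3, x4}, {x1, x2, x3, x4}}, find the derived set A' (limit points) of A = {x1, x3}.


A' = {x1, x3}

For each x ∈ X, list the open sets U ∈ τ with x ∈ U, then check whether U ∩ (A ∖ {x}) ≠ ∅ for every such U.
  x = x1: opens ∋ x are {x1, x3}, {x1, x2, x3}, {x1, x3, x4}, {x1, x2, x3, x4}; each meets A ∖ {x1}, so x IS a limit point.
  x = x2: open {x2} ∋ x has {x2} ∩ (A ∖ {x2}) = ∅, so x is NOT a limit point.
  x = x3: opens ∋ x are {x1, x3}, {x1, x2, x3}, {x1, x3, x4}, {x1, x2, x3, x4}; each meets A ∖ {x3}, so x IS a limit point.
  x = x4: open {x4} ∋ x has {x4} ∩ (A ∖ {x4}) = ∅, so x is NOT a limit point.
Collecting: A' = {x1, x3}.


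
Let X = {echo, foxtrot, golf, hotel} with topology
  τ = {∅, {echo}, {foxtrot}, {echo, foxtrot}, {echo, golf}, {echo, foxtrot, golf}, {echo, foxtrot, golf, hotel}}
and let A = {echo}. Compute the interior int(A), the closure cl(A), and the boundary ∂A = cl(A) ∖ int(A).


int(A) = {echo}, cl(A) = {echo, golf, hotel}, ∂A = {golf, hotel}.

Closed sets in (X, τ) are complements of opens:
  closed(X, τ) = {∅, {hotel}, {foxtrot, hotel}, {golf, hotel}, {echo, golf, hotel}, {foxtrot, golf, hotel}, {echo, foxtrot, golf, hotel}}.
int(A) = ⋃ {U ∈ τ : U ⊆ A}. Opens contained in A: ∅, {echo}.
Taking the union of these: int(A) = {echo}.
cl(A) = ⋂ {C closed : A ⊆ C}. Closed sets containing A: {echo, golf, hotel}, {echo, foxtrot, golf, hotel}.
Intersecting these: cl(A) = {echo, golf, hotel}.
∂A = cl(A) ∖ int(A) = {echo, golf, hotel} ∖ {echo} = {golf, hotel}.


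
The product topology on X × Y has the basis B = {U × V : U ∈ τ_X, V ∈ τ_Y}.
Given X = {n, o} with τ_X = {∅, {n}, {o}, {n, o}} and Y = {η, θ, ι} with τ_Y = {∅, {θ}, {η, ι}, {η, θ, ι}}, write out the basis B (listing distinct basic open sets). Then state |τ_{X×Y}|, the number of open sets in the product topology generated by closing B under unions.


Basis B = {∅ × ∅, {n} × {θ}, {o} × {θ}, {n} × {η, ι}, {n, o} × {θ}, {o} × {η, ι}, {n} × {η, θ, ι}, {o} × {η, θ, ι}, {n, o} × {η, ι}, {n, o} × {η, θ, ι}}; |τ_{X×Y}| = 16.

Enumerate products U × V with U ∈ τ_X, V ∈ τ_Y (deduplicated):
  ∅ × ∅ = {} (∅)
  {n} × {θ} = {(n,θ)}
  {o} × {θ} = {(o,θ)}
  {n} × {η, ι} = {(n,η), (n,ι)}
  {n, o} × {θ} = {(n,θ), (o,θ)}
  {o} × {η, ι} = {(o,η), (o,ι)}
  {n} × {η, θ, ι} = {(n,η), (n,θ), (n,ι)}
  {o} × {η, θ, ι} = {(o,η), (o,θ), (o,ι)}
  {n, o} × {η, ι} = {(n,η), (n,ι), (o,η), (o,ι)}
  {n, o} × {η, θ, ι} = {(n,η), (n,θ), (n,ι), (o,η), (o,θ), (o,ι)}
These 10 distinct sets form the basis B.
Close under arbitrary unions to get τ_{X×Y}; counting gives |τ_{X×Y}| = 16.


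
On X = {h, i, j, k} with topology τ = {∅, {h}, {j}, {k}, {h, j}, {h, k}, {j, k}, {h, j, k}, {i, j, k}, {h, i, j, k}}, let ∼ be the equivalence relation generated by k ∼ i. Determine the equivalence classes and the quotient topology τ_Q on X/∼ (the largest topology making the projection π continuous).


X/∼ = {[h], [i=k], [j]}; |τ_Q| = 6.

Equivalence classes: [h], [i=k], [j].
Quotient map π: X → X/∼ sends h ↦ [h], i ↦ [i=k], j ↦ [j], k ↦ [i=k].
For each subset V ⊆ X/∼, compute π^{-1}(V) ⊆ X and check whether π^{-1}(V) ∈ τ. V is open in τ_Q iff π^{-1}(V) ∈ τ.
  V = {}: π^{-1}(V) = ∅ ∈ τ ✓.
  V = {[h]}: π^{-1}(V) = {h} ∈ τ ✓.
  V = {[i=k]}: π^{-1}(V) = {i, k} ∉ τ ✗.
  V = {[h], [i=k]}: π^{-1}(V) = {h, i, k} ∉ τ ✗.
  V = {[j]}: π^{-1}(V) = {j} ∈ τ ✓.
  V = {[h], [j]}: π^{-1}(V) = {h, j} ∈ τ ✓.
  V = {[i=k], [j]}: π^{-1}(V) = {i, j, k} ∈ τ ✓.
  V = {[h], [i=k], [j]}: π^{-1}(V) = {h, i, j, k} ∈ τ ✓.
Open sets in the quotient: τ_Q = {{}, {[h]}, {[j]}, {[h], [j]}, {[i=k], [j]}, {[h], [i=k], [j]}} (6 elements).


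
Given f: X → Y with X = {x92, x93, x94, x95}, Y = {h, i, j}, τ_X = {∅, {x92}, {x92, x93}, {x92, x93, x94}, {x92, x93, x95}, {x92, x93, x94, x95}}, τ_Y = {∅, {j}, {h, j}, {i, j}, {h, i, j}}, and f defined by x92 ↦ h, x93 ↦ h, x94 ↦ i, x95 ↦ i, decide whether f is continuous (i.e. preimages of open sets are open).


f is NOT continuous.

Compute f^{-1}(U) for each U ∈ τ_Y:
  U = ∅: f^{-1}(U) = ∅ ∈ τ_X ✓.
  U = {j}: f^{-1}(U) = ∅ ∈ τ_X ✓.
  U = {h, j}: f^{-1}(U) = {x92, x93} ∈ τ_X ✓.
  U = {i, j}: f^{-1}(U) = {x94, x95} ∉ τ_X ✗.
  U = {h, i, j}: f^{-1}(U) = {x92, x93, x94, x95} ∈ τ_X ✓.
Found U = {i, j} with f^{-1}(U) = {x94, x95} not in τ_X. Therefore f is NOT continuous.


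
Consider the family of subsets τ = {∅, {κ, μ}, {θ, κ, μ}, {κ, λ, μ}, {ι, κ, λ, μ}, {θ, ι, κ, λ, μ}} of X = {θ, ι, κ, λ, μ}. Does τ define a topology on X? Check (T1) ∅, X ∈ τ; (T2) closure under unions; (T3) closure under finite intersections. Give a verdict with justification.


τ is NOT a topology on X.

Axiom (T1): ∅ ∈ τ? Yes; X ∈ τ? Yes.
Axiom (T2/T3): check pairwise unions and intersections of members of τ.
Counterexample for (T2): {θ, κ, μ} ∪ {κ, λ, μ} = {θ, κ, λ, μ} ∉ τ. Therefore τ is NOT a topology.


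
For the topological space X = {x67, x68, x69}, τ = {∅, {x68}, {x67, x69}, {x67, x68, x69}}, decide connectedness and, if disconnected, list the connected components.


(X, τ) is disconnected; components = [{x68}, {x67, x69}].

Find clopen sets (U ∈ τ with X ∖ U ∈ τ):
  U = ∅, X ∖ U = {x67, x68, x69} — both open, so U is clopen.
  U = {x68}, X ∖ U = {x67, x69} — both open, so U is clopen.
  U = {x67, x69}, X ∖ U = {x68} — both open, so U is clopen.
  U = {x67, x68, x69}, X ∖ U = ∅ — both open, so U is clopen.
Nontrivial clopen(s) exist: e.g. {x68}. So (X, τ) is disconnected.
Compute connected components by grouping points that agree on all clopens:
  component: {x68}
  component: {x67, x69}


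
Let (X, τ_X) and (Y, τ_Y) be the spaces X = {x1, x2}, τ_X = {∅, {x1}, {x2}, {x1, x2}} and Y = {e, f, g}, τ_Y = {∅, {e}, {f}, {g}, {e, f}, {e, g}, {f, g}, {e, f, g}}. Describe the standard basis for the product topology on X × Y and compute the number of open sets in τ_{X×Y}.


Basis B = {∅ × ∅, {x1} × {e}, {x1} × {f}, {x1} × {g}, {x2} × {e}, {x2} × {f}, {x2} × {g}, {x1} × {e, f}, {x1} × {e, g}, {x1, x2} × {e}, {x1} × {f, g}, {x1, x2} × {f}, {x1, x2} × {g}, {x2} × {e, f}, {x2} × {e, g}, {x2} × {f, g}, {x1} × {e, f, g}, {x2} × {e, f, g}, {x1, x2} × {e, f}, {x1, x2} × {e, g}, {x1, x2} × {f, g}, {x1, x2} × {e, f, g}}; |τ_{X×Y}| = 64.

Enumerate products U × V with U ∈ τ_X, V ∈ τ_Y (deduplicated):
  ∅ × ∅ = {} (∅)
  {x1} × {e} = {(x1,e)}
  {x1} × {f} = {(x1,f)}
  {x1} × {g} = {(x1,g)}
  {x2} × {e} = {(x2,e)}
  {x2} × {f} = {(x2,f)}
  {x2} × {g} = {(x2,g)}
  {x1} × {e, f} = {(x1,e), (x1,f)}
  {x1} × {e, g} = {(x1,e), (x1,g)}
  {x1, x2} × {e} = {(x1,e), (x2,e)}
  {x1} × {f, g} = {(x1,f), (x1,g)}
  {x1, x2} × {f} = {(x1,f), (x2,f)}
  {x1, x2} × {g} = {(x1,g), (x2,g)}
  {x2} × {e, f} = {(x2,e), (x2,f)}
  {x2} × {e, g} = {(x2,e), (x2,g)}
  {x2} × {f, g} = {(x2,f), (x2,g)}
  {x1} × {e, f, g} = {(x1,e), (x1,f), (x1,g)}
  {x2} × {e, f, g} = {(x2,e), (x2,f), (x2,g)}
  {x1, x2} × {e, f} = {(x1,e), (x1,f), (x2,e), (x2,f)}
  {x1, x2} × {e, g} = {(x1,e), (x1,g), (x2,e), (x2,g)}
  {x1, x2} × {f, g} = {(x1,f), (x1,g), (x2,f), (x2,g)}
  {x1, x2} × {e, f, g} = {(x1,e), (x1,f), (x1,g), (x2,e), (x2,f), (x2,g)}
These 22 distinct sets form the basis B.
Close under arbitrary unions to get τ_{X×Y}; counting gives |τ_{X×Y}| = 64.


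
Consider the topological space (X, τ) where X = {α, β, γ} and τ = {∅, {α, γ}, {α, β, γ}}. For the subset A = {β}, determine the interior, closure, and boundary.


int(A) = ∅, cl(A) = {β}, ∂A = {β}.

Closed sets in (X, τ) are complements of opens:
  closed(X, τ) = {∅, {β}, {α, β, γ}}.
int(A) = ⋃ {U ∈ τ : U ⊆ A}. Opens contained in A: ∅.
Taking the union of these: int(A) = ∅.
cl(A) = ⋂ {C closed : A ⊆ C}. Closed sets containing A: {β}, {α, β, γ}.
Intersecting these: cl(A) = {β}.
∂A = cl(A) ∖ int(A) = {β} ∖ ∅ = {β}.


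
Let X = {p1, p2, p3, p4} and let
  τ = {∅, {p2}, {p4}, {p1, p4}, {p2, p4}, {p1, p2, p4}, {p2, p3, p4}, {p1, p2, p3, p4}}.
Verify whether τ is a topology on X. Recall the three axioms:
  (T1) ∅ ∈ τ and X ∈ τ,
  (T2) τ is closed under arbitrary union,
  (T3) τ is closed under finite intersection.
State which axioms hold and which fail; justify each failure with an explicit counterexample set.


τ IS a topology on X.

Axiom (T1): ∅ ∈ τ? Yes; X ∈ τ? Yes.
Axiom (T2/T3): check pairwise unions and intersections of members of τ.
All pairwise intersections and unions checked — each lies in τ. Therefore τ satisfies (T1), (T2), (T3): it IS a topology on X.


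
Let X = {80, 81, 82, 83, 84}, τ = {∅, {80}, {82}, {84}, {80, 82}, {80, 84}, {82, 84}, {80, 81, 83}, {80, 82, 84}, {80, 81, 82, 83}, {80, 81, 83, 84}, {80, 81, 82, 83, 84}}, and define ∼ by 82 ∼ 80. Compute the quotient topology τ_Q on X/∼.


X/∼ = {[80=82], [81], [83], [84]}; |τ_Q| = 6.

Equivalence classes: [80=82], [81], [83], [84].
Quotient map π: X → X/∼ sends 80 ↦ [80=82], 81 ↦ [81], 82 ↦ [80=82], 83 ↦ [83], 84 ↦ [84].
For each subset V ⊆ X/∼, compute π^{-1}(V) ⊆ X and check whether π^{-1}(V) ∈ τ. V is open in τ_Q iff π^{-1}(V) ∈ τ.
  V = {}: π^{-1}(V) = ∅ ∈ τ ✓.
  V = {[80=82]}: π^{-1}(V) = {80, 82} ∈ τ ✓.
  V = {[81]}: π^{-1}(V) = {81} ∉ τ ✗.
  V = {[80=82], [81]}: π^{-1}(V) = {80, 81, 82} ∉ τ ✗.
  V = {[83]}: π^{-1}(V) = {83} ∉ τ ✗.
  V = {[80=82], [83]}: π^{-1}(V) = {80, 82, 83} ∉ τ ✗.
  V = {[81], [83]}: π^{-1}(V) = {81, 83} ∉ τ ✗.
  V = {[80=82], [81], [83]}: π^{-1}(V) = {80, 81, 82, 83} ∈ τ ✓.
  V = {[84]}: π^{-1}(V) = {84} ∈ τ ✓.
  V = {[80=82], [84]}: π^{-1}(V) = {80, 82, 84} ∈ τ ✓.
  V = {[81], [84]}: π^{-1}(V) = {81, 84} ∉ τ ✗.
  V = {[80=82], [81], [84]}: π^{-1}(V) = {80, 81, 82, 84} ∉ τ ✗.
  V = {[83], [84]}: π^{-1}(V) = {83, 84} ∉ τ ✗.
  V = {[80=82], [83], [84]}: π^{-1}(V) = {80, 82, 83, 84} ∉ τ ✗.
  V = {[81], [83], [84]}: π^{-1}(V) = {81, 83, 84} ∉ τ ✗.
  V = {[80=82], [81], [83], [84]}: π^{-1}(V) = {80, 81, 82, 83, 84} ∈ τ ✓.
Open sets in the quotient: τ_Q = {{}, {[80=82]}, {[80=82], [81], [83]}, {[84]}, {[80=82], [84]}, {[80=82], [81], [83], [84]}} (6 elements).


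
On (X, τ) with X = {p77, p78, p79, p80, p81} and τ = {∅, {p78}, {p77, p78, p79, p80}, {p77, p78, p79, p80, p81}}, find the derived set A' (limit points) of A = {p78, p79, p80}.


A' = {p77, p79, p80, p81}

For each x ∈ X, list the open sets U ∈ τ with x ∈ U, then check whether U ∩ (A ∖ {x}) ≠ ∅ for every such U.
  x = p77: opens ∋ x are {p77, p78, p79, p80}, {p77, p78, p79, p80, p81}; each meets A ∖ {p77}, so x IS a limit point.
  x = p78: open {p78} ∋ x has {p78} ∩ (A ∖ {p78}) = ∅, so x is NOT a limit point.
  x = p79: opens ∋ x are {p77, p78, p79, p80}, {p77, p78, p79, p80, p81}; each meets A ∖ {p79}, so x IS a limit point.
  x = p80: opens ∋ x are {p77, p78, p79, p80}, {p77, p78, p79, p80, p81}; each meets A ∖ {p80}, so x IS a limit point.
  x = p81: opens ∋ x are {p77, p78, p79, p80, p81}; each meets A ∖ {p81}, so x IS a limit point.
Collecting: A' = {p77, p79, p80, p81}.


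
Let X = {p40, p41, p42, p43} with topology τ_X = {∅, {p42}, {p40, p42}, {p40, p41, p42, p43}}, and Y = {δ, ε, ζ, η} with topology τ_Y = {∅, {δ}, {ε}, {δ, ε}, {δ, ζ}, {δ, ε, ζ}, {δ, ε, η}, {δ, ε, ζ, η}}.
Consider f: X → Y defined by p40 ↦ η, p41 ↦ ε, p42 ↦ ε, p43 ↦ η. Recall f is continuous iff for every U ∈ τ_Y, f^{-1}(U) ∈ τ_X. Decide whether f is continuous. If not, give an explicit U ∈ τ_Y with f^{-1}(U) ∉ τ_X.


f is NOT continuous.

Compute f^{-1}(U) for each U ∈ τ_Y:
  U = ∅: f^{-1}(U) = ∅ ∈ τ_X ✓.
  U = {δ}: f^{-1}(U) = ∅ ∈ τ_X ✓.
  U = {ε}: f^{-1}(U) = {p41, p42} ∉ τ_X ✗.
  U = {δ, ε}: f^{-1}(U) = {p41, p42} ∉ τ_X ✗.
  U = {δ, ζ}: f^{-1}(U) = ∅ ∈ τ_X ✓.
  U = {δ, ε, ζ}: f^{-1}(U) = {p41, p42} ∉ τ_X ✗.
  U = {δ, ε, η}: f^{-1}(U) = {p40, p41, p42, p43} ∈ τ_X ✓.
  U = {δ, ε, ζ, η}: f^{-1}(U) = {p40, p41, p42, p43} ∈ τ_X ✓.
Found U = {ε} with f^{-1}(U) = {p41, p42} not in τ_X. Therefore f is NOT continuous.


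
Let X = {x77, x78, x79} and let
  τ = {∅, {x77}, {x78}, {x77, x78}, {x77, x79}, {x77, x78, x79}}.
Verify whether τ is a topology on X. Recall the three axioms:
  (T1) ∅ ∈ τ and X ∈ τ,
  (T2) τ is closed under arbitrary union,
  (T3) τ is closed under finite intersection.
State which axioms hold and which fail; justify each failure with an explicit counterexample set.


τ IS a topology on X.

Axiom (T1): ∅ ∈ τ? Yes; X ∈ τ? Yes.
Axiom (T2/T3): check pairwise unions and intersections of members of τ.
All pairwise intersections and unions checked — each lies in τ. Therefore τ satisfies (T1), (T2), (T3): it IS a topology on X.


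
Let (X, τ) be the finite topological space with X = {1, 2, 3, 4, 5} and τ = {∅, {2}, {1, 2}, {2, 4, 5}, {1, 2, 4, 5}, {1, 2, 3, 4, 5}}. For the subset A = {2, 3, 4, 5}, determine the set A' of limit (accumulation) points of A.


A' = {1, 3, 4, 5}

For each x ∈ X, list the open sets U ∈ τ with x ∈ U, then check whether U ∩ (A ∖ {x}) ≠ ∅ for every such U.
  x = 1: opens ∋ x are {1, 2}, {1, 2, 4, 5}, {1, 2, 3, 4, 5}; each meets A ∖ {1}, so x IS a limit point.
  x = 2: open {2} ∋ x has {2} ∩ (A ∖ {2}) = ∅, so x is NOT a limit point.
  x = 3: opens ∋ x are {1, 2, 3, 4, 5}; each meets A ∖ {3}, so x IS a limit point.
  x = 4: opens ∋ x are {2, 4, 5}, {1, 2, 4, 5}, {1, 2, 3, 4, 5}; each meets A ∖ {4}, so x IS a limit point.
  x = 5: opens ∋ x are {2, 4, 5}, {1, 2, 4, 5}, {1, 2, 3, 4, 5}; each meets A ∖ {5}, so x IS a limit point.
Collecting: A' = {1, 3, 4, 5}.


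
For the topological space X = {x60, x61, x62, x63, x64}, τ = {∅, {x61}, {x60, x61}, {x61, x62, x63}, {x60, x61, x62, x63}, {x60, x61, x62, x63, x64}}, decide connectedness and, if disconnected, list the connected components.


(X, τ) is connected.

Find clopen sets (U ∈ τ with X ∖ U ∈ τ):
  U = ∅, X ∖ U = {x60, x61, x62, x63, x64} — both open, so U is clopen.
  U = {x60, x61, x62, x63, x64}, X ∖ U = ∅ — both open, so U is clopen.
Only trivial clopens (∅ and X) exist, so (X, τ) is connected.
Compute connected components by grouping points that agree on all clopens:
  component: {x60, x61, x62, x63, x64}


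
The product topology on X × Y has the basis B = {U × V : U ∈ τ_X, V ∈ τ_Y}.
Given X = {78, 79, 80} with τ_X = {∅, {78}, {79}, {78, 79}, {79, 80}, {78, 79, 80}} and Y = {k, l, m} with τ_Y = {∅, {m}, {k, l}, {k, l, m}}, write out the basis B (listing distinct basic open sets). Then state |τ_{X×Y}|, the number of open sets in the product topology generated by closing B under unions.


Basis B = {∅ × ∅, {78} × {m}, {79} × {m}, {78} × {k, l}, {78, 79} × {m}, {79} × {k, l}, {79, 80} × {m}, {78} × {k, l, m}, {78, 79, 80} × {m}, {79} × {k, l, m}, {78, 79} × {k, l}, {79, 80} × {k, l}, {78, 79} × {k, l, m}, {78, 79, 80} × {k, l}, {79, 80} × {k, l, m}, {78, 79, 80} × {k, l, m}}; |τ_{X×Y}| = 36.

Enumerate products U × V with U ∈ τ_X, V ∈ τ_Y (deduplicated):
  ∅ × ∅ = {} (∅)
  {78} × {m} = {(78,m)}
  {79} × {m} = {(79,m)}
  {78} × {k, l} = {(78,k), (78,l)}
  {78, 79} × {m} = {(78,m), (79,m)}
  {79} × {k, l} = {(79,k), (79,l)}
  {79, 80} × {m} = {(79,m), (80,m)}
  {78} × {k, l, m} = {(78,k), (78,l), (78,m)}
  {78, 79, 80} × {m} = {(78,m), (79,m), (80,m)}
  {79} × {k, l, m} = {(79,k), (79,l), (79,m)}
  {78, 79} × {k, l} = {(78,k), (78,l), (79,k), (79,l)}
  {79, 80} × {k, l} = {(79,k), (79,l), (80,k), (80,l)}
  {78, 79} × {k, l, m} = {(78,k), (78,l), (78,m), (79,k), (79,l), (79,m)}
  {78, 79, 80} × {k, l} = {(78,k), (78,l), (79,k), (79,l), (80,k), (80,l)}
  {79, 80} × {k, l, m} = {(79,k), (79,l), (79,m), (80,k), (80,l), (80,m)}
  {78, 79, 80} × {k, l, m} = {(78,k), (78,l), (78,m), (79,k), (79,l), (79,m), (80,k), (80,l), (80,m)}
These 16 distinct sets form the basis B.
Close under arbitrary unions to get τ_{X×Y}; counting gives |τ_{X×Y}| = 36.
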